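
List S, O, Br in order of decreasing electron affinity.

Br > S > O

O is in period 2, group 16; S is in period 3, group 16; Br is in period 4, group 17.
Adding an electron releases more energy for atoms nearer the top right (short of the noble gases).
Neither a single period nor a single group — weigh both effects.
S > O: this pair runs against the simple trend — see the exception note.
Br > S: the two effects oppose for this pair; the across-period effect wins (325 vs 200 kJ/mol).
Note the exception: S has a higher electron affinity than O, contrary to the simple trend — the compact 2p subshell of O repels the added electron more than S's larger 3p does.
Tabulated electron affinity (kJ/mol): O 141, S 200, Br 325.
So from highest to lowest: Br > S > O.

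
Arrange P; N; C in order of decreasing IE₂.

N, C, P

The second ionization energy removes an electron from the +1 ion. For each element: P⁺ still has 4 valence electrons; N⁺ still has 4 valence electrons; C⁺ still has 3 valence electrons.
All are still removing valence electrons, so compare the +1 ions as you would atoms: IE_2 generally rises across a period (higher Z_eff) and falls down a group (larger shell), subject to the usual subshell exceptions.
Valence configurations: P⁺ [Ne]3s²3p², N⁺ [He]2s²2p², C⁺ [He]2s²2p¹.
Approximate IE_2 values (kJ/mol): P 1907, N 2856, C 2353.
Hence IE_2: P < C < N.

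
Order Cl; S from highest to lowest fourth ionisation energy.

After 3 electrons have been removed, what remains? Cl³⁺ still has 4 valence electrons; S³⁺ still has 3 valence electrons.
All are still removing valence electrons, so compare the +3 ions as you would atoms: IE_4 generally rises across a period (higher Z_eff) and falls down a group (larger shell), subject to the usual subshell exceptions.
Valence configurations: Cl³⁺ [Ne]3s²3p², S³⁺ [Ne]3s²3p¹.
Tabulated IE_4 (kJ/mol): Cl 5159, S 4556.
Hence IE_4: S < Cl.

Cl > S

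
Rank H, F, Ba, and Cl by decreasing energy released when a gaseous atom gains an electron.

H is in period 1, group 1; F is in period 2, group 17; Cl is in period 3, group 17; Ba is in period 6, group 2.
Atoms with high Z_eff and room in the valence shell (especially the halogens) have the most exothermic electron affinities.
These span different periods and groups, so the two trends combine.
H > Ba: period and group pull opposite ways; the down-group shift dominates (73 vs 14 kJ/mol).
F > H: period and group pull opposite ways; the across-period shift dominates (328 vs 73 kJ/mol).
Cl > F: this pair runs against the simple trend — see the exception note.
Note the exception: Cl has a higher electron affinity than F, contrary to the simple trend — F's small 2p subshell makes the incoming electron feel strong e⁻–e⁻ repulsion, so Cl actually releases more energy on gaining an electron.
Tabulated electron affinity (kJ/mol): H 73, F 328, Cl 349, Ba 14.
So from highest to lowest: Cl > F > H > Ba.

Cl > F > H > Ba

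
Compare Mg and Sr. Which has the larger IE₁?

Mg

Mg is in period 3, group 2; Sr is in period 5, group 2.
Removing the outermost electron gets harder across a period and easier down a group.
All are in group 2, so first ionization energy increases up the group.
So Mg has the larger IE₁ (Mg > Sr).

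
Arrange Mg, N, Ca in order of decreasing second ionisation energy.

N, Mg, Ca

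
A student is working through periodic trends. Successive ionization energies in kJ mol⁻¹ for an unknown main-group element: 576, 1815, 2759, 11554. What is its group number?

Look for the largest jump between consecutive ionization energies: IE4/IE3 ≈ 4.2, far larger than any earlier ratio.
That jump marks the point where a core electron is being removed. So the atom has 3 valence electrons.
A main-group element with 3 valence electrons is in group 13.

Group 13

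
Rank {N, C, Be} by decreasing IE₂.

N, C, Be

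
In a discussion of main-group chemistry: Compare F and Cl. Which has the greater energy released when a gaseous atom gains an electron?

Cl

F is in period 2, group 17; Cl is in period 3, group 17.
Electron affinity generally becomes more exothermic across a period toward the halogens and less exothermic down a group.
All are in group 17; the group trend (electron affinity increases up the group) applies, with the exception below.
Note the exception: Cl has a higher electron affinity than F, contrary to the simple trend — F's small 2p subshell makes the incoming electron feel strong e⁻–e⁻ repulsion, so Cl actually releases more energy on gaining an electron.
For reference (kJ/mol): F 328, Cl 349.
So Cl has the greater energy released when a gaseous atom gains an electron (Cl > F).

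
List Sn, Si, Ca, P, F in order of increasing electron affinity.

Ca, P, Sn, Si, F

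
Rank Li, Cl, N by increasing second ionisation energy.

Cl < N < Li

After 1 electron has been removed, what remains? Li⁺ is the bare [He] core; Cl⁺ still has 6 valence electrons; N⁺ still has 4 valence electrons.
Core electrons are held far more tightly than valence electrons, so Li tops the IE_2 order.
Valence configurations: Cl⁺ [Ne]3s²3p⁴, N⁺ [He]2s²2p².
The numbers (kJ/mol): Li 7298, Cl 2298, N 2856.
Overall IE_2 order: Cl < N < Li.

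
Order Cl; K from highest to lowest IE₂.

K > Cl

Consider each +1 ion: Cl⁺ still has 6 valence electrons; K⁺ is the bare [Ar] core.
Breaking into a closed-shell core is much more expensive than removing a leftover valence electron — K has the largest IE_2 here.
Approximate IE_2 values (kJ/mol): Cl 2298, K 3052.
Putting it together, IE_2: Cl < K.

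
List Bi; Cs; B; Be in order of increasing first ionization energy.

Cs, Bi, B, Be

Be is in period 2, group 2; B is in period 2, group 13; Cs is in period 6, group 1; Bi is in period 6, group 15.
Across a period the outer electron is held more tightly (higher IE₁); down a group it sits in a higher shell, more shielded, and comes off more easily.
Neither a single period nor a single group — weigh both effects.
Bi > Cs: Bi lies to the right of Cs in period 6, so the across-period effect alone puts Bi higher.
B > Bi: the two effects oppose for this pair; the down-group effect wins (801 vs 703 kJ/mol).
Be > B: this pair runs against the simple trend — see the exception note.
Note the exception: Be has a higher first ionization energy than B, contrary to the simple trend — removing B's lone 2p electron is easier than breaking Be's filled 2s².
Approximate values (kJ/mol): Be 900, B 801, Cs 376, Bi 703.
So from lowest to highest: Cs < Bi < B < Be.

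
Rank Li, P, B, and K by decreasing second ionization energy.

Li > K > B > P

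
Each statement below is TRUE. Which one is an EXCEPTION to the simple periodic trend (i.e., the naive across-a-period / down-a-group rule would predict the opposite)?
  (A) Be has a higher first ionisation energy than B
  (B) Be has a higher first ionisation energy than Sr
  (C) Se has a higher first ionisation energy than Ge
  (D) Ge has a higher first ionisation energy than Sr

(A)

The general trend: first ionisation energy increases across a period and decreases down a group.
(A) Be (period 2, group 2) vs B (period 2, group 13): the stated order contradicts the simple trend.
(B) Be (period 2, group 2) vs Sr (period 5, group 2): the stated order agrees with the simple trend.
(C) Se (period 4, group 16) vs Ge (period 4, group 14): the stated order agrees with the simple trend.
(D) Ge (period 4, group 14) vs Sr (period 5, group 2): the stated order agrees with the simple trend.
The exception is (A): removing B's lone 2p electron is easier than breaking Be's filled 2s².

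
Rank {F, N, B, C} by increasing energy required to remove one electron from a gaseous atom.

B is in period 2, group 13; C is in period 2, group 14; N is in period 2, group 15; F is in period 2, group 17.
First ionization energy rises across a period (greater Z_eff holds electrons more tightly) and falls down a group (valence electrons are farther from the nucleus).
All lie in period 2, so first ionization energy increases left to right.
So from lowest to highest: B < C < N < F.

B < C < N < F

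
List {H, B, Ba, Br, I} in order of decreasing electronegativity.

Br > I > H > B > Ba

Electronegativity increases across a period and decreases down a group, tracking effective nuclear charge and atomic size.
Here both period and group differ, so the two effects have to be weighed against each other.
B > Ba: both effects reinforce here, so B is clearly the higher of the two.
H > B: period and group pull opposite ways; the down-group shift dominates (2.20 vs 2.04).
I > H: the two effects oppose for this pair; the across-period effect wins (2.66 vs 2.20).
Br > I: they share group 17; the group trend gives Br the larger value.
Tabulated electronegativity (Pauling): H 2.20, B 2.04, Br 2.96, I 2.66, Ba 0.89.
So from highest to lowest: Br > I > H > B > Ba.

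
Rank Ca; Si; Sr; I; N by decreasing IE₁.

N > I > Si > Ca > Sr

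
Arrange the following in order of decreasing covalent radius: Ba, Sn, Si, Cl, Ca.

Ba > Ca > Sn > Si > Cl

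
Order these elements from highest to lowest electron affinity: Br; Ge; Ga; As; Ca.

Ca is in period 4, group 2; Ga is in period 4, group 13; Ge is in period 4, group 14; As is in period 4, group 15; Br is in period 4, group 17.
Adding an electron releases more energy for atoms nearer the top right (short of the noble gases).
All lie in period 4; the across-period trend (electron affinity increases left to right) applies, with the exception below.
Note the exception: Ge has a higher electron affinity than As, contrary to the simple trend — adding an electron to As's half-filled 4p³ is unfavourable, so Ge (4p²) has the more exothermic EA.
Approximate values (kJ/mol): Ca 2, Ga 29, Ge 119, As 78, Br 325.
So from highest to lowest: Br > Ge > As > Ga > Ca.

Br, Ge, As, Ga, Ca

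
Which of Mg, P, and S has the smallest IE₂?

Mg

After 1 electron has been removed, what remains? Mg⁺ still has 1 valence electron; P⁺ still has 4 valence electrons; S⁺ still has 5 valence electrons.
All are still removing valence electrons, so compare the +1 ions as you would atoms: IE_2 generally rises across a period (higher Z_eff) and falls down a group (larger shell), subject to the usual subshell exceptions.
Valence configurations: Mg⁺ [Ne]3s¹, P⁺ [Ne]3s²3p², S⁺ [Ne]3s²3p³.
The numbers (kJ/mol): Mg 1451, P 1907, S 2252.
So the second ionization energies run Mg < P < S.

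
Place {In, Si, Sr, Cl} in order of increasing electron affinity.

Sr < In < Si < Cl

Si is in period 3, group 14; Cl is in period 3, group 17; Sr is in period 5, group 2; In is in period 5, group 13.
Electron affinity generally becomes more exothermic across a period toward the halogens and less exothermic down a group.
These span different periods and groups, so the two trends combine.
In > Sr: In lies to the right of Sr in period 5, so the across-period effect alone puts In higher.
Si > In: both effects reinforce here, so Si is clearly the higher of the two.
Cl > Si: both are in period 3; the period trend gives Cl the larger value.
For reference (kJ/mol): Si 134, Cl 349, Sr 5, In 29.
So from lowest to highest: Sr < In < Si < Cl.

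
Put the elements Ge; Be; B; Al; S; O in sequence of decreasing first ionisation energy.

O > S > Be > B > Ge > Al

First ionization energy rises across a period (greater Z_eff holds electrons more tightly) and falls down a group (valence electrons are farther from the nucleus).
Here both period and group differ, so the two effects have to be weighed against each other.
Ge > Al: the two effects oppose for this pair; the across-period effect wins (762 vs 578 kJ/mol).
B > Ge: period and group pull opposite ways; the down-group shift dominates (801 vs 762 kJ/mol).
Be > B: this pair runs against the simple trend — see the exception note.
S > Be: period and group pull opposite ways; the across-period shift dominates (1000 vs 900 kJ/mol).
O > S: they share group 16; the group trend gives O the larger value.
Note the exception: Be has a higher first ionization energy than B, contrary to the simple trend — removing B's lone 2p electron is easier than breaking Be's filled 2s².
Approximate values (kJ/mol): Be 900, B 801, O 1314, Al 578, S 1000, Ge 762.
So from highest to lowest: O > S > Be > B > Ge > Al.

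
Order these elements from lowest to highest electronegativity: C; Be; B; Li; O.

Li < Be < B < C < O

Li is in period 2, group 1; Be is in period 2, group 2; B is in period 2, group 13; C is in period 2, group 14; O is in period 2, group 16.
EN rises left→right (higher Z_eff, smaller atoms) and falls top→bottom (larger, more shielded atoms).
All lie in period 2, so electronegativity increases left to right.
So from lowest to highest: Li < Be < B < C < O.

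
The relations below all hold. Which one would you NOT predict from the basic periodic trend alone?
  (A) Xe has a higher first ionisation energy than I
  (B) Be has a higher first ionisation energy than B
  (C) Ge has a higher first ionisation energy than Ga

The general trend: first ionisation energy increases across a period and decreases down a group.
(A) Xe (period 5, group 18) vs I (period 5, group 17): the stated order agrees with the simple trend.
(B) Be (period 2, group 2) vs B (period 2, group 13): the stated order contradicts the simple trend.
(C) Ge (period 4, group 14) vs Ga (period 4, group 13): the stated order agrees with the simple trend.
The exception is (B): removing B's lone 2p electron is easier than breaking Be's filled 2s².

(B)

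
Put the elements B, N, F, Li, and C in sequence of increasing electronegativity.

Li, B, C, N, F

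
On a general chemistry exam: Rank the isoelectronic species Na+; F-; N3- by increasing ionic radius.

All of these have 10 electrons, so size is governed by nuclear charge alone: the more protons, the stronger the pull on the same electron cloud, and the smaller the ion.
Nuclear charges: Na+ (Z=11), F- (Z=9), N3- (Z=7).
Smallest to largest: Na+ < F- < N3-.

Na+, F-, N3-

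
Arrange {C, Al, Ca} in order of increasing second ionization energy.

Ca, Al, C

IE_2 is the cost of taking one more electron from the +1 cation: C⁺ still has 3 valence electrons; Al⁺ still has 2 valence electrons; Ca⁺ still has 1 valence electron.
All are still removing valence electrons, so compare the +1 ions as you would atoms: IE_2 generally rises across a period (higher Z_eff) and falls down a group (larger shell), subject to the usual subshell exceptions.
Valence configurations: C⁺ [He]2s²2p¹, Al⁺ [Ne]3s², Ca⁺ [Ar]4s¹.
The numbers (kJ/mol): C 2353, Al 1817, Ca 1145.
So the second ionization energies run Ca < Al < C.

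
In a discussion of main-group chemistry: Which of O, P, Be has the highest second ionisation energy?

O

After 1 electron has been removed, what remains? O⁺ still has 5 valence electrons; P⁺ still has 4 valence electrons; Be⁺ still has 1 valence electron.
All are still removing valence electrons, so compare the +1 ions as you would atoms: IE_2 generally rises across a period (higher Z_eff) and falls down a group (larger shell), subject to the usual subshell exceptions.
Valence configurations: O⁺ [He]2s²2p³, P⁺ [Ne]3s²3p², Be⁺ [He]2s¹.
The numbers (kJ/mol): O 3388, P 1907, Be 1757.
Putting it together, IE_2: Be < P < O.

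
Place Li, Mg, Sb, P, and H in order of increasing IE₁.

H is in period 1, group 1; Li is in period 2, group 1; Mg is in period 3, group 2; P is in period 3, group 15; Sb is in period 5, group 15.
Removing the outermost electron gets harder across a period and easier down a group.
Neither a single period nor a single group — weigh both effects.
Mg > Li: the two effects oppose for this pair; the across-period effect wins (738 vs 520 kJ/mol).
Sb > Mg: period and group pull opposite ways; the across-period shift dominates (831 vs 738 kJ/mol).
P > Sb: they share group 15; the group trend gives P the larger value.
H > P: the two effects oppose for this pair; the down-group effect wins (1312 vs 1012 kJ/mol).
For reference (kJ/mol): H 1312, Li 520, Mg 738, P 1012, Sb 831.
So from lowest to highest: Li < Mg < Sb < P < H.

Li < Mg < Sb < P < H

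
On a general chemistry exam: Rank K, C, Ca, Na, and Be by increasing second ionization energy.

After 1 electron has been removed, what remains? K⁺ is the bare [Ar] core; C⁺ still has 3 valence electrons; Ca⁺ still has 1 valence electron; Na⁺ is the bare [Ne] core; Be⁺ still has 1 valence electron.
Pulling an electron out of a noble-gas core costs far more than removing a remaining valence electron, so K and Na sit at the high end of IE_2.
Valence configurations: C⁺ [He]2s²2p¹, Ca⁺ [Ar]4s¹, Be⁺ [He]2s¹.
Approximate IE_2 values (kJ/mol): K 3052, C 2353, Ca 1145, Na 4562, Be 1757.
Hence IE_2: Ca < Be < C < K < Na.

Ca, Be, C, K, Na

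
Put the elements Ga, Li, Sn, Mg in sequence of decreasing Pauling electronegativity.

Sn > Ga > Mg > Li

Li is in period 2, group 1; Mg is in period 3, group 2; Ga is in period 4, group 13; Sn is in period 5, group 14.
Smaller atoms with higher effective nuclear charge are more electronegative.
A diagonal step moves right (one effect) and down (the opposite effect) at once.
Mg > Li: period and group pull opposite ways; the across-period shift dominates (1.31 vs 0.98).
Ga > Mg: the two effects oppose for this pair; the across-period effect wins (1.81 vs 1.31).
Sn > Ga: the two effects oppose for this pair; the across-period effect wins (1.96 vs 1.81).
Approximate values (Pauling): Li 0.98, Mg 1.31, Ga 1.81, Sn 1.96.
So from highest to lowest: Sn > Ga > Mg > Li.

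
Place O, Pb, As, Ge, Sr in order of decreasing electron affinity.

O is in period 2, group 16; Ge is in period 4, group 14; As is in period 4, group 15; Sr is in period 5, group 2; Pb is in period 6, group 14.
Electron affinity generally becomes more exothermic across a period toward the halogens and less exothermic down a group.
Here both period and group differ, so the two effects have to be weighed against each other.
Pb > Sr: period and group pull opposite ways; the across-period shift dominates (35 vs 5 kJ/mol).
As > Pb: relative to Pb, both the across-period and down-group shifts push As's electron affinity up.
Ge > As: this pair runs against the simple trend — see the exception note.
O > Ge: relative to Ge, both the across-period and down-group shifts push O's electron affinity up.
Note the exception: Ge has a higher electron affinity than As, contrary to the simple trend — adding an electron to As's half-filled 4p³ is unfavourable, so Ge (4p²) has the more exothermic EA.
Tabulated electron affinity (kJ/mol): O 141, Ge 119, As 78, Sr 5, Pb 35.
So from highest to lowest: O > Ge > As > Pb > Sr.

O, Ge, As, Pb, Sr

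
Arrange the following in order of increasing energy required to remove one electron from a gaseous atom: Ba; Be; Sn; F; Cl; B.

Be is in period 2, group 2; B is in period 2, group 13; F is in period 2, group 17; Cl is in period 3, group 17; Sn is in period 5, group 14; Ba is in period 6, group 2.
First ionization energy rises across a period (greater Z_eff holds electrons more tightly) and falls down a group (valence electrons are farther from the nucleus).
Neither a single period nor a single group — weigh both effects.
Sn > Ba: relative to Ba, both the across-period and down-group shifts push Sn's first ionization energy up.
B > Sn: period and group pull opposite ways; the down-group shift dominates (801 vs 709 kJ/mol).
Be > B: this pair runs against the simple trend — see the exception note.
Cl > Be: the two effects oppose for this pair; the across-period effect wins (1251 vs 900 kJ/mol).
F > Cl: F sits above Cl in group 17, so the down-group effect alone puts F higher.
Note the exception: Be has a higher first ionization energy than B, contrary to the simple trend — removing B's lone 2p electron is easier than breaking Be's filled 2s².
For reference (kJ/mol): Be 900, B 801, F 1681, Cl 1251, Sn 709, Ba 503.
So from lowest to highest: Ba < Sn < B < Be < Cl < F.

Ba < Sn < B < Be < Cl < F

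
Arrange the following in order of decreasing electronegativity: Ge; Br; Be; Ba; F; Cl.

EN rises left→right (higher Z_eff, smaller atoms) and falls top→bottom (larger, more shielded atoms).
These span different periods and groups, so the two trends combine.
Be > Ba: Be sits above Ba in group 2, so the down-group effect alone puts Be higher.
Ge > Be: period and group pull opposite ways; the across-period shift dominates (2.01 vs 1.57).
Br > Ge: Br lies to the right of Ge in period 4, so the across-period effect alone puts Br higher.
Cl > Br: they share group 17; the group trend gives Cl the larger value.
F > Cl: they share group 17; the group trend gives F the larger value.
For reference (Pauling): Be 1.57, F 3.98, Cl 3.16, Ge 2.01, Br 2.96, Ba 0.89.
So from highest to lowest: F > Cl > Br > Ge > Be > Ba.

F > Cl > Br > Ge > Be > Ba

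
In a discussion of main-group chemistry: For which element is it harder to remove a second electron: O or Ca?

Consider each +1 ion: O⁺ still has 5 valence electrons; Ca⁺ still has 1 valence electron.
All are still removing valence electrons, so compare the +1 ions as you would atoms: IE_2 generally rises across a period (higher Z_eff) and falls down a group (larger shell), subject to the usual subshell exceptions.
Valence configurations: O⁺ [He]2s²2p³, Ca⁺ [Ar]4s¹.
The numbers (kJ/mol): O 3388, Ca 1145.
Overall IE_2 order: Ca < O.

O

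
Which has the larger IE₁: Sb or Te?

Sb is in period 5, group 15; Te is in period 5, group 16.
Across a period the outer electron is held more tightly (higher IE₁); down a group it sits in a higher shell, more shielded, and comes off more easily.
All lie in period 5, so first ionization energy increases left to right.
So Te has the larger IE₁ (Te > Sb).

Te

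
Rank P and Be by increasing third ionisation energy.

Consider each +2 ion: P²⁺ still has 3 valence electrons; Be²⁺ is the bare [He] core.
Core electrons are held far more tightly than valence electrons, so Be tops the IE_3 order.
Approximate IE_3 values (kJ/mol): P 2914, Be 14849.
Hence IE_3: P < Be.

P, Be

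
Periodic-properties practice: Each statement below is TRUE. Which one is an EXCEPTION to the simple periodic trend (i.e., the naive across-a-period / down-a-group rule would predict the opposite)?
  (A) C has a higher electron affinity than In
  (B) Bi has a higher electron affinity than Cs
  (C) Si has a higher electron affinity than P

(C)

The general trend: electron affinity increases across a period and decreases down a group.
(A) C (period 2, group 14) vs In (period 5, group 13): the stated order agrees with the simple trend.
(B) Bi (period 6, group 15) vs Cs (period 6, group 1): the stated order agrees with the simple trend.
(C) Si (period 3, group 14) vs P (period 3, group 15): the stated order contradicts the simple trend.
The exception is (C): adding an electron to P's half-filled 3p³ is unfavourable, so Si (3p²) has the more exothermic EA.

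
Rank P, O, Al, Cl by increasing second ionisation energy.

Consider each +1 ion: P⁺ still has 4 valence electrons; O⁺ still has 5 valence electrons; Al⁺ still has 2 valence electrons; Cl⁺ still has 6 valence electrons.
All are still removing valence electrons, so compare the +1 ions as you would atoms: IE_2 generally rises across a period (higher Z_eff) and falls down a group (larger shell), subject to the usual subshell exceptions.
Valence configurations: P⁺ [Ne]3s²3p², O⁺ [He]2s²2p³, Al⁺ [Ne]3s², Cl⁺ [Ne]3s²3p⁴.
Approximate IE_2 values (kJ/mol): P 1907, O 3388, Al 1817, Cl 2298.
Overall IE_2 order: Al < P < Cl < O.

Al < P < Cl < O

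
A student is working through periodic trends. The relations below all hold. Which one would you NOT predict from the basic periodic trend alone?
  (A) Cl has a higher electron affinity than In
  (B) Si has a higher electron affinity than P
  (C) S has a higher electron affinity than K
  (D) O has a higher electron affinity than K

(B)

The general trend: electron affinity increases across a period and decreases down a group.
(A) Cl (period 3, group 17) vs In (period 5, group 13): the stated order agrees with the simple trend.
(B) Si (period 3, group 14) vs P (period 3, group 15): the stated order contradicts the simple trend.
(C) S (period 3, group 16) vs K (period 4, group 1): the stated order agrees with the simple trend.
(D) O (period 2, group 16) vs K (period 4, group 1): the stated order agrees with the simple trend.
The exception is (B): adding an electron to P's half-filled 3p³ is unfavourable, so Si (3p²) has the more exothermic EA.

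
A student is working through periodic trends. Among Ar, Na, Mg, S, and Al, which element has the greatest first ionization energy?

Ar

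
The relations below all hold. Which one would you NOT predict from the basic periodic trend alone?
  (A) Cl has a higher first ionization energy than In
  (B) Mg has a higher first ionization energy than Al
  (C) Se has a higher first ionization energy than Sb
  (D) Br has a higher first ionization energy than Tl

(B)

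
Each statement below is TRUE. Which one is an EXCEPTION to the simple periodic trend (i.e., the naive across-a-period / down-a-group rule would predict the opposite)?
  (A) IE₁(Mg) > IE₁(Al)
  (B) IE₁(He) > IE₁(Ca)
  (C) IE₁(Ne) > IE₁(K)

(A)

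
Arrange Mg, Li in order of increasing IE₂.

Mg, Li

The second ionization energy removes an electron from the +1 ion. For each element: Mg⁺ still has 1 valence electron; Li⁺ is the bare [He] core.
Core electrons are held far more tightly than valence electrons, so Li tops the IE_2 order.
The numbers (kJ/mol): Mg 1451, Li 7298.
So the second ionization energies run Mg < Li.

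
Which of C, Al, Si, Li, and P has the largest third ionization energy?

After 2 electrons have been removed, what remains? C²⁺ still has 2 valence electrons; Al²⁺ still has 1 valence electron; Si²⁺ still has 2 valence electrons; Li²⁺ is already 1 electron into the core; P²⁺ still has 3 valence electrons.
Breaking into a closed-shell core is much more expensive than removing a leftover valence electron — Li has the largest IE_3 here.
Valence configurations: C²⁺ [He]2s², Al²⁺ [Ne]3s¹, Si²⁺ [Ne]3s², P²⁺ [Ne]3s²3p¹.
P²⁺ loses a lone 3p electron whereas Si²⁺ must break into a filled 3s² pair, so IE_3(Si) > IE_3(P) even though P has the higher nuclear charge.
Tabulated IE_3 (kJ/mol): C 4620, Al 2745, Si 3232, Li 11815, P 2914.
Hence IE_3: Al < P < Si < C < Li.

Li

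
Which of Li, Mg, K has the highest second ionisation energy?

Li

IE_2 is the cost of taking one more electron from the +1 cation: Li⁺ is the bare [He] core; Mg⁺ still has 1 valence electron; K⁺ is the bare [Ar] core.
Breaking into a closed-shell core is much more expensive than removing a leftover valence electron — K and Li have the largest IE_2 here.
The numbers (kJ/mol): Li 7298, Mg 1451, K 3052.
Hence IE_2: Mg < K < Li.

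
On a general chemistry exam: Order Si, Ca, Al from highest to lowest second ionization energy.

After 1 electron has been removed, what remains? Si⁺ still has 3 valence electrons; Ca⁺ still has 1 valence electron; Al⁺ still has 2 valence electrons.
All are still removing valence electrons, so compare the +1 ions as you would atoms: IE_2 generally rises across a period (higher Z_eff) and falls down a group (larger shell), subject to the usual subshell exceptions.
Valence configurations: Si⁺ [Ne]3s²3p¹, Ca⁺ [Ar]4s¹, Al⁺ [Ne]3s².
Si⁺ loses a lone 3p electron whereas Al⁺ must break into a filled 3s² pair, so IE_2(Al) > IE_2(Si) even though Si has the higher nuclear charge.
Approximate IE_2 values (kJ/mol): Si 1577, Ca 1145, Al 1817.
Putting it together, IE_2: Ca < Si < Al.

Al > Si > Ca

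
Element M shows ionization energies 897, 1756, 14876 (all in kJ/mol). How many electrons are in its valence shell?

2

Look for the largest jump between consecutive ionization energies: IE3/IE2 ≈ 8.5, far larger than any earlier ratio.
That jump marks the point where a core electron is being removed. So the atom has 2 valence electrons.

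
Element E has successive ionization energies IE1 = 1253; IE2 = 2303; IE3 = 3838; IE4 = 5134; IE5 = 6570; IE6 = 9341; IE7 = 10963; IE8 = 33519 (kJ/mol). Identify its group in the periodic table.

Group 17

Look for the largest jump between consecutive ionization energies: IE8/IE7 ≈ 3.1, far larger than any earlier ratio.
That jump marks the point where a core electron is being removed. So the atom has 7 valence electrons.
A main-group element with 7 valence electrons is in group 17.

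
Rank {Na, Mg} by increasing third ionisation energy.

IE_3 is the cost of taking one more electron from the +2 cation: Na²⁺ is already 1 electron into the core; Mg²⁺ is the bare [Ne] core.
All of these are removing an electron from a noble-gas core or deeper; the smaller core (lower principal quantum number) is held far more tightly, and within a period the higher nuclear charge binds the same core more tightly.
Tabulated IE_3 (kJ/mol): Na 6910, Mg 7733.
Hence IE_3: Na < Mg.

Na, Mg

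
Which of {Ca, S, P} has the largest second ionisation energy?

S

IE_2 is the cost of taking one more electron from the +1 cation: Ca⁺ still has 1 valence electron; S⁺ still has 5 valence electrons; P⁺ still has 4 valence electrons.
All are still removing valence electrons, so compare the +1 ions as you would atoms: IE_2 generally rises across a period (higher Z_eff) and falls down a group (larger shell), subject to the usual subshell exceptions.
Valence configurations: Ca⁺ [Ar]4s¹, S⁺ [Ne]3s²3p³, P⁺ [Ne]3s²3p².
Approximate IE_2 values (kJ/mol): Ca 1145, S 2252, P 1907.
So the second ionization energies run Ca < P < S.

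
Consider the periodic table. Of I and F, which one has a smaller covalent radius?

F

F is in period 2, group 17; I is in period 5, group 17.
Moving right in a period, electrons are added to the same shell under a stronger nuclear pull, so atoms get smaller; moving down, a new shell is opened and atoms get larger.
All are in group 17, so atomic radius increases down the group.
So F has the smaller covalent radius (F < I).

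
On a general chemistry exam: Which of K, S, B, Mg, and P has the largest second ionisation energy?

K

After 1 electron has been removed, what remains? K⁺ is the bare [Ar] core; S⁺ still has 5 valence electrons; B⁺ still has 2 valence electrons; Mg⁺ still has 1 valence electron; P⁺ still has 4 valence electrons.
Breaking into a closed-shell core is much more expensive than removing a leftover valence electron — K has the largest IE_2 here.
Valence configurations: S⁺ [Ne]3s²3p³, B⁺ [He]2s², Mg⁺ [Ne]3s¹, P⁺ [Ne]3s²3p².
The numbers (kJ/mol): K 3052, S 2252, B 2427, Mg 1451, P 1907.
So the second ionization energies run Mg < P < S < B < K.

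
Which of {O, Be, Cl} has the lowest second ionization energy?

IE_2 is the cost of taking one more electron from the +1 cation: O⁺ still has 5 valence electrons; Be⁺ still has 1 valence electron; Cl⁺ still has 6 valence electrons.
All are still removing valence electrons, so compare the +1 ions as you would atoms: IE_2 generally rises across a period (higher Z_eff) and falls down a group (larger shell), subject to the usual subshell exceptions.
Valence configurations: O⁺ [He]2s²2p³, Be⁺ [He]2s¹, Cl⁺ [Ne]3s²3p⁴.
Approximate IE_2 values (kJ/mol): O 3388, Be 1757, Cl 2298.
Overall IE_2 order: Be < Cl < O.

Be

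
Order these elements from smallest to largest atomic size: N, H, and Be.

H < N < Be

Across a period the added protons contract the valence shell; down a group each new principal shell makes the atom larger.
These span different periods and groups, so the two trends combine.
N > H: the two effects oppose for this pair; the down-group effect wins (71 vs 32 pm).
Be > N: Be lies to the left of N in period 2, so the across-period effect alone puts Be larger.
For reference (pm): H 32, Be 102, N 71.
So from smallest to largest: H < N < Be.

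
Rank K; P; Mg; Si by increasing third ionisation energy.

IE_3 is the cost of taking one more electron from the +2 cation: K²⁺ is already 1 electron into the core; P²⁺ still has 3 valence electrons; Mg²⁺ is the bare [Ne] core; Si²⁺ still has 2 valence electrons.
Pulling an electron out of a noble-gas core costs far more than removing a remaining valence electron, so K and Mg sit at the high end of IE_3.
Valence configurations: P²⁺ [Ne]3s²3p¹, Si²⁺ [Ne]3s².
P²⁺ loses a lone 3p electron whereas Si²⁺ must break into a filled 3s² pair, so IE_3(Si) > IE_3(P) even though P has the higher nuclear charge.
Approximate IE_3 values (kJ/mol): K 4420, P 2914, Mg 7733, Si 3232.
So the third ionization energies run P < Si < K < Mg.

P < Si < K < Mg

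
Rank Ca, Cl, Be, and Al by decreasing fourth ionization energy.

Be, Al, Ca, Cl

After 3 electrons have been removed, what remains? Ca³⁺ is already 1 electron into the core; Cl³⁺ still has 4 valence electrons; Be³⁺ is already 1 electron into the core; Al³⁺ is the bare [Ne] core.
Pulling an electron out of a noble-gas core costs far more than removing a remaining valence electron, so Ca, Al and Be sit at the high end of IE_4.
The numbers (kJ/mol): Ca 6491, Cl 5159, Be 21007, Al 11577.
Hence IE_4: Cl < Ca < Al < Be.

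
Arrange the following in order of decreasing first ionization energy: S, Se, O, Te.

O > S > Se > Te

O is in period 2, group 16; S is in period 3, group 16; Se is in period 4, group 16; Te is in period 5, group 16.
Across a period the outer electron is held more tightly (higher IE₁); down a group it sits in a higher shell, more shielded, and comes off more easily.
All are in group 16, so first ionization energy increases up the group.
So from highest to lowest: O > S > Se > Te.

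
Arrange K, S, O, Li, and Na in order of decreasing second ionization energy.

Li > Na > O > K > S

IE_2 is the cost of taking one more electron from the +1 cation: K⁺ is the bare [Ar] core; S⁺ still has 5 valence electrons; O⁺ still has 5 valence electrons; Li⁺ is the bare [He] core; Na⁺ is the bare [Ne] core.
Usually core removal costs more than valence removal, but here the competition is close: a tightly held n=2 valence electron can cost more to remove than an n=3 core electron, so the actual values have to decide it.
Valence configurations: S⁺ [Ne]3s²3p³, O⁺ [He]2s²2p³.
Approximate IE_2 values (kJ/mol): K 3052, S 2252, O 3388, Li 7298, Na 4562.
So the second ionization energies run S < K < O < Na < Li.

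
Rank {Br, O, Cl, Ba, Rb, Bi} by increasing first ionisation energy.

Rb < Ba < Bi < Br < Cl < O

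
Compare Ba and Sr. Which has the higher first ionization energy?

IE₁ increases left→right with effective nuclear charge and decreases top→bottom as the valence shell moves farther out.
All are in group 2, so first ionization energy increases up the group.
So Sr has the higher first ionization energy (Sr > Ba).

Sr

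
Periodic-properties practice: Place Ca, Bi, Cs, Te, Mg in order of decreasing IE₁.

Te > Mg > Bi > Ca > Cs

Mg is in period 3, group 2; Ca is in period 4, group 2; Te is in period 5, group 16; Cs is in period 6, group 1; Bi is in period 6, group 15.
Removing the outermost electron gets harder across a period and easier down a group.
Neither a single period nor a single group — weigh both effects.
Ca > Cs: relative to Cs, both the across-period and down-group shifts push Ca's first ionization energy up.
Bi > Ca: period and group pull opposite ways; the across-period shift dominates (703 vs 590 kJ/mol).
Mg > Bi: the two effects oppose for this pair; the down-group effect wins (738 vs 703 kJ/mol).
Te > Mg: the two effects oppose for this pair; the across-period effect wins (869 vs 738 kJ/mol).
Tabulated first ionization energy (kJ/mol): Mg 738, Ca 590, Te 869, Cs 376, Bi 703.
So from highest to lowest: Te > Mg > Bi > Ca > Cs.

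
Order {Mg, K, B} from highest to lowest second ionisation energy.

K, B, Mg

The second ionization energy removes an electron from the +1 ion. For each element: Mg⁺ still has 1 valence electron; K⁺ is the bare [Ar] core; B⁺ still has 2 valence electrons.
Breaking into a closed-shell core is much more expensive than removing a leftover valence electron — K has the largest IE_2 here.
Valence configurations: Mg⁺ [Ne]3s¹, B⁺ [He]2s².
The numbers (kJ/mol): Mg 1451, K 3052, B 2427.
So the second ionization energies run Mg < B < K.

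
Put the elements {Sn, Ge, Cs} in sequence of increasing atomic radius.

Ge < Sn < Cs

Ge is in period 4, group 14; Sn is in period 5, group 14; Cs is in period 6, group 1.
Radius decreases left→right (rising Z_eff, same n) and increases top→bottom (higher n).
Neither a single period nor a single group — weigh both effects.
Sn > Ge: Sn sits below Ge in group 14, so the down-group effect alone puts Sn larger.
Cs > Sn: both effects reinforce here, so Cs is clearly the larger of the two.
For reference (pm): Ge 121, Sn 140, Cs 232.
So from smallest to largest: Ge < Sn < Cs.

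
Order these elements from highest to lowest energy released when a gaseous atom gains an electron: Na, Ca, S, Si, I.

I, S, Si, Na, Ca

Na is in period 3, group 1; Si is in period 3, group 14; S is in period 3, group 16; Ca is in period 4, group 2; I is in period 5, group 17.
Atoms with high Z_eff and room in the valence shell (especially the halogens) have the most exothermic electron affinities.
These span different periods and groups, so the two trends combine.
Na > Ca: the two effects oppose for this pair; the down-group effect wins (53 vs 2 kJ/mol).
Si > Na: both are in period 3; the period trend gives Si the larger value.
S > Si: both are in period 3; the period trend gives S the larger value.
I > S: the two effects oppose for this pair; the across-period effect wins (295 vs 200 kJ/mol).
For reference (kJ/mol): Na 53, Si 134, S 200, Ca 2, I 295.
So from highest to lowest: I > S > Si > Na > Ca.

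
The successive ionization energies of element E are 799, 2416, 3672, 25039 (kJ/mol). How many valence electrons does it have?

3

Look for the largest jump between consecutive ionization energies: IE4/IE3 ≈ 6.8, far larger than any earlier ratio.
That jump marks the point where a core electron is being removed. So the atom has 3 valence electrons.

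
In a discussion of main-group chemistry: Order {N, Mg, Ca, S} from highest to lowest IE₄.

After 3 electrons have been removed, what remains? N³⁺ still has 2 valence electrons; Mg³⁺ is already 1 electron into the core; Ca³⁺ is already 1 electron into the core; S³⁺ still has 3 valence electrons.
Usually core removal costs more than valence removal, but here the competition is close: a tightly held n=2 valence electron can cost more to remove than an n=3 core electron, so the actual values have to decide it.
Valence configurations: N³⁺ [He]2s², S³⁺ [Ne]3s²3p¹.
The numbers (kJ/mol): N 7475, Mg 10543, Ca 6491, S 4556.
Putting it together, IE_4: S < Ca < N < Mg.

Mg, N, Ca, S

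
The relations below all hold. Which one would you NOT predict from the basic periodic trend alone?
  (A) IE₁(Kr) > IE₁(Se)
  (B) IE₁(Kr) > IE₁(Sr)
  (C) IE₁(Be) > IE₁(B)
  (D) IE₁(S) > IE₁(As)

(C)

The general trend: IE₁ increases across a period and decreases down a group.
(A) Kr (period 4, group 18) vs Se (period 4, group 16): the stated order agrees with the simple trend.
(B) Kr (period 4, group 18) vs Sr (period 5, group 2): the stated order agrees with the simple trend.
(C) Be (period 2, group 2) vs B (period 2, group 13): the stated order contradicts the simple trend.
(D) S (period 3, group 16) vs As (period 4, group 15): the stated order agrees with the simple trend.
The exception is (C): removing B's lone 2p electron is easier than breaking Be's filled 2s².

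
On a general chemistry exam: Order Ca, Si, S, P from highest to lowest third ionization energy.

IE_3 is the cost of taking one more electron from the +2 cation: Ca²⁺ is the bare [Ar] core; Si²⁺ still has 2 valence electrons; S²⁺ still has 4 valence electrons; P²⁺ still has 3 valence electrons.
Core electrons are held far more tightly than valence electrons, so Ca tops the IE_3 order.
Valence configurations: Si²⁺ [Ne]3s², S²⁺ [Ne]3s²3p², P²⁺ [Ne]3s²3p¹.
P²⁺ loses a lone 3p electron whereas Si²⁺ must break into a filled 3s² pair, so IE_3(Si) > IE_3(P) even though P has the higher nuclear charge.
The numbers (kJ/mol): Ca 4912, Si 3232, S 3357, P 2914.
So the third ionization energies run P < Si < S < Ca.

Ca, S, Si, P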